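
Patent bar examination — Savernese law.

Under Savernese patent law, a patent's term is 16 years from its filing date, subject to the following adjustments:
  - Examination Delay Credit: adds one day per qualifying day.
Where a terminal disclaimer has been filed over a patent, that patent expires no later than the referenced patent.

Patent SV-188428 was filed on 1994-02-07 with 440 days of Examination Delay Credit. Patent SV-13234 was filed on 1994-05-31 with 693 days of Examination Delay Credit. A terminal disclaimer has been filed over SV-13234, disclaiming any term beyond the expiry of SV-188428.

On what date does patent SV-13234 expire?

2011-04-23

Natural term of SV-13234:
  Base: filing + 16 years → 31 May 2010.
  Examination Delay Credit: +693 days → 23 April 2012.
Expiry of referenced patent SV-188428:
  Base: filing + 16 years → 7 February 2010.
  Examination Delay Credit: +440 days → 23 April 2011.
Terminal disclaimer: SV-13234 expires on the earlier of 23 April 2012 and 23 April 2011.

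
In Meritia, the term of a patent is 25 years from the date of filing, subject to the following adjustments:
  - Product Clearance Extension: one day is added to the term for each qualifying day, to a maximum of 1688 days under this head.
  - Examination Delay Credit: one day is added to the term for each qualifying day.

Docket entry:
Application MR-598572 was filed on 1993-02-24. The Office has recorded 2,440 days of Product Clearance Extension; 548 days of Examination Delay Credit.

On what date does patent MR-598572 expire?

2024-04-09

Base term: filing date + 25 years → 24 February 2018.
Product Clearance Extension: 2440 days claimed exceeds the 1688-day cap, so +1688 days → 9 October 2022.
Examination Delay Credit: +548 days → 9 April 2024.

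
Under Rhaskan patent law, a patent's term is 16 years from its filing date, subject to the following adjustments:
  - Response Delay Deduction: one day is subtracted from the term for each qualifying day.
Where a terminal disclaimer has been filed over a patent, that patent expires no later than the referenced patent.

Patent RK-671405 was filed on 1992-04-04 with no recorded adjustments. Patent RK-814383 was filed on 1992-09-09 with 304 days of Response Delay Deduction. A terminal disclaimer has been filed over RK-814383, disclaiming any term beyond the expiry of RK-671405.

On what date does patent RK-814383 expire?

Natural term of RK-814383:
  Base: filing + 16 years → 9 September 2008.
  Response Delay Deduction: −304 days → 10 November 2007.
Expiry of referenced patent RK-671405:
  Base: filing + 16 years → 4 April 2008.
Terminal disclaimer: RK-814383 expires on the earlier of 10 November 2007 and 4 April 2008.

2007-11-10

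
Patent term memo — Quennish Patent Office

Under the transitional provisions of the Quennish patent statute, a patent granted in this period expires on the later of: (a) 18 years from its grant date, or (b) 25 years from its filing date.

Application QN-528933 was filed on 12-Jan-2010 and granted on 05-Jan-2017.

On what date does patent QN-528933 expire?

2035-01-12

(a) grant + 18 years → 5 January 2035.
(b) filing + 25 years → 12 January 2035.
Later of the two: 12 January 2035.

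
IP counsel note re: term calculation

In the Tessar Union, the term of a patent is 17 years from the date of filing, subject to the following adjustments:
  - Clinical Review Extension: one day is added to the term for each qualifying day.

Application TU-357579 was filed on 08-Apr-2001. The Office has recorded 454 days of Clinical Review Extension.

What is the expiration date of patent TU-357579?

2019-07-06

Base term: filing date + 17 years → 8 April 2018.
Clinical Review Extension: +454 days → 6 July 2019.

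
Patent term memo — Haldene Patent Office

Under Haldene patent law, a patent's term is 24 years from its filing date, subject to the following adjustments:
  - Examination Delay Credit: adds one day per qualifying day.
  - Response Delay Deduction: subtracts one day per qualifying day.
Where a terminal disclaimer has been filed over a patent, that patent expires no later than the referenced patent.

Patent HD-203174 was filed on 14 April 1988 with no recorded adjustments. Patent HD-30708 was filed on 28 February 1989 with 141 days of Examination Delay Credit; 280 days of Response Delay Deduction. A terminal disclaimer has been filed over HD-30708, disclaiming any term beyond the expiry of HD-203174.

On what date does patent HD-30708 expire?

Natural term of HD-30708:
  Base: filing + 24 years → 28 February 2013.
  Examination Delay Credit: +141 days → 19 July 2013.
  Response Delay Deduction: −280 days → 12 October 2012.
Expiry of referenced patent HD-203174:
  Base: filing + 24 years → 14 April 2012.
Terminal disclaimer: HD-30708 expires on the earlier of 12 October 2012 and 14 April 2012.

2012-04-14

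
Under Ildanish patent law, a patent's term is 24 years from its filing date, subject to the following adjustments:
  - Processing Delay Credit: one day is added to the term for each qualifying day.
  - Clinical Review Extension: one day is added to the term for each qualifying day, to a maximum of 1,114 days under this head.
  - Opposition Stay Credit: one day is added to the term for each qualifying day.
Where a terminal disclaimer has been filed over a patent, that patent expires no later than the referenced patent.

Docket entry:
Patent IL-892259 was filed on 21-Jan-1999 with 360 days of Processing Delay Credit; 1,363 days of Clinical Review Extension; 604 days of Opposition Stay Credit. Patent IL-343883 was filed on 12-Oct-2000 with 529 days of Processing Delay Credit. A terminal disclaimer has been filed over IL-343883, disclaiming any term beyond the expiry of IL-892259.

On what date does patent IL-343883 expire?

Natural term of IL-343883:
  Base: filing + 24 years → 12 October 2024.
  Processing Delay Credit: +529 days → 25 March 2026.
Expiry of referenced patent IL-892259:
  Base: filing + 24 years → 21 January 2023.
  Processing Delay Credit: +360 days → 16 January 2024.
  Clinical Review Extension: 1363 days claimed exceeds the 1114-day cap, so +1114 days → 3 February 2027.
  Opposition Stay Credit: +604 days → 29 September 2028.
Terminal disclaimer: IL-343883 expires on the earlier of 25 March 2026 and 29 September 2028.

2026-03-25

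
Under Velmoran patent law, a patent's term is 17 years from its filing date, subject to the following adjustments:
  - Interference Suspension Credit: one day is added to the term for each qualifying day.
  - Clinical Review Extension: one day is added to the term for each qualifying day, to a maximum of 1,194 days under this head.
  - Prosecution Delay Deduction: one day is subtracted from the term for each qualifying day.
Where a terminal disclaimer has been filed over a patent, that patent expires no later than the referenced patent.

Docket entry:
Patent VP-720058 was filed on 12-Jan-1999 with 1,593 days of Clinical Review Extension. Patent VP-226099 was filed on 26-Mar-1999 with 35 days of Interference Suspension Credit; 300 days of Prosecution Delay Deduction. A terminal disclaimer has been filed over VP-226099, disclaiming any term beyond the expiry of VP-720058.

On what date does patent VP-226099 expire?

Natural term of VP-226099:
  Base: filing + 17 years → 26 March 2016.
  Interference Suspension Credit: +35 days → 30 April 2016.
  Prosecution Delay Deduction: −300 days → 5 July 2015.
Expiry of referenced patent VP-720058:
  Base: filing + 17 years → 12 January 2016.
  Clinical Review Extension: 1593 days claimed exceeds the 1194-day cap, so +1194 days → 20 April 2019.
Terminal disclaimer: VP-226099 expires on the earlier of 5 July 2015 and 20 April 2019.

July 5, 2015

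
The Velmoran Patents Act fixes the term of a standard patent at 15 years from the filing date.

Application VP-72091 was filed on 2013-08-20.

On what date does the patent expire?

Filing date + 15 years → 20 August 2028.

2028-08-20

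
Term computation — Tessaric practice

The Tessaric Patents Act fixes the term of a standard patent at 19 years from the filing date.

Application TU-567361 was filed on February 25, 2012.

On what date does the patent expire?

February 25, 2031

Filing date + 19 years → 25 February 2031.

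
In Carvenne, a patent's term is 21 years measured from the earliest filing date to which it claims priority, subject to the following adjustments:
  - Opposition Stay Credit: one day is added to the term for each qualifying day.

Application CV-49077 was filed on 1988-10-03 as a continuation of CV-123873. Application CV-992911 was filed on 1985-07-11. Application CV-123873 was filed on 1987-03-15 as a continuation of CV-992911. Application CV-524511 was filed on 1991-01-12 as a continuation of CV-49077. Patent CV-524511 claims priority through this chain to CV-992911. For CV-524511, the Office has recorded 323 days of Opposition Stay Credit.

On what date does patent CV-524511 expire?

Earliest priority filing: 11 July 1985.
Base term: 11 July 1985 + 21 years → 11 July 2006.
Opposition Stay Credit: +323 days → 30 May 2007.

May 30, 2007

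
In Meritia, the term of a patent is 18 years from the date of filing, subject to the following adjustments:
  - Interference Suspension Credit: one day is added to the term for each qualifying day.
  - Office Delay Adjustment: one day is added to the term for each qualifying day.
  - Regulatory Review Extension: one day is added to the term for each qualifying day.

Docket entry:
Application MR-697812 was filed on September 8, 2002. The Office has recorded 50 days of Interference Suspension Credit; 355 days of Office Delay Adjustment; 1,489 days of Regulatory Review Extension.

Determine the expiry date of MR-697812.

November 15, 2025

Base term: filing date + 18 years → 8 September 2020.
Interference Suspension Credit: +50 days → 28 October 2020.
Office Delay Adjustment: +355 days → 18 October 2021.
Regulatory Review Extension: +1489 days → 15 November 2025.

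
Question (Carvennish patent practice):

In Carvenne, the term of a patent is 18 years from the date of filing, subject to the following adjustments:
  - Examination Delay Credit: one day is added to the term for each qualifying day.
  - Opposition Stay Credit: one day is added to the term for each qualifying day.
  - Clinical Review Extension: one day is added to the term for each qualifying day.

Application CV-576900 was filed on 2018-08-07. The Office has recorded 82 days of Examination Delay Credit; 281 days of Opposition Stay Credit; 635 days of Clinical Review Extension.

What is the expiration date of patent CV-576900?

May 2, 2039

Base term: filing date + 18 years → 7 August 2036.
Examination Delay Credit: +82 days → 28 October 2036.
Opposition Stay Credit: +281 days → 5 August 2037.
Clinical Review Extension: +635 days → 2 May 2039.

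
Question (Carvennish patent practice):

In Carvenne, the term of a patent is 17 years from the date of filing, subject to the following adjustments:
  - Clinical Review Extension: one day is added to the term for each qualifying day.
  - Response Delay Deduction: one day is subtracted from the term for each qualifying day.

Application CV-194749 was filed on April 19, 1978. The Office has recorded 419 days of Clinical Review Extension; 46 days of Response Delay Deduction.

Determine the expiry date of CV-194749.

Base term: filing date + 17 years → 19 April 1995.
Clinical Review Extension: +419 days → 11 June 1996.
Response Delay Deduction: −46 days → 26 April 1996.

1996-04-26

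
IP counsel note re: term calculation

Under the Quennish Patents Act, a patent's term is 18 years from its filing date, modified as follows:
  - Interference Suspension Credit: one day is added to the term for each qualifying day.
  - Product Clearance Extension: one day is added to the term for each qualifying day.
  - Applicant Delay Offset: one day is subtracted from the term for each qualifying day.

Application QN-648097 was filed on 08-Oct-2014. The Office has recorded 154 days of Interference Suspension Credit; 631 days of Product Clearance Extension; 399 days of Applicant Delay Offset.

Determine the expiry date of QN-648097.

Base term: filing date + 18 years → 8 October 2032.
Interference Suspension Credit: +154 days → 11 March 2033.
Product Clearance Extension: +631 days → 2 December 2034.
Applicant Delay Offset: −399 days → 29 October 2033.

2033-10-29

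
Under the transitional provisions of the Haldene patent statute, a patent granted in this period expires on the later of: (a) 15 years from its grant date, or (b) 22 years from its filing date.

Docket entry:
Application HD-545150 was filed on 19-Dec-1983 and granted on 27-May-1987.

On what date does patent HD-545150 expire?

(a) grant + 15 years → 27 May 2002.
(b) filing + 22 years → 19 December 2005.
Later of the two: 19 December 2005.

December 19, 2005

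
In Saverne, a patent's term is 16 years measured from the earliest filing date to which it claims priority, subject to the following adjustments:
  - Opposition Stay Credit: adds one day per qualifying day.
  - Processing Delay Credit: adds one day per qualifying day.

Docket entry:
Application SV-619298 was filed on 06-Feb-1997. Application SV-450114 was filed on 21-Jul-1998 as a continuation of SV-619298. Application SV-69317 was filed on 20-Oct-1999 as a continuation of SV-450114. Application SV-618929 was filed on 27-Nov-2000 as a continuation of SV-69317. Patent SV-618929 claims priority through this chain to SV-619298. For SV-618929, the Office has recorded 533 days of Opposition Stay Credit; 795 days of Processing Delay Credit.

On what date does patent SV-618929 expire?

Earliest priority filing: 6 February 1997.
Base term: 6 February 1997 + 16 years → 6 February 2013.
Opposition Stay Credit: +533 days → 24 July 2014.
Processing Delay Credit: +795 days → 26 September 2016.

2016-09-26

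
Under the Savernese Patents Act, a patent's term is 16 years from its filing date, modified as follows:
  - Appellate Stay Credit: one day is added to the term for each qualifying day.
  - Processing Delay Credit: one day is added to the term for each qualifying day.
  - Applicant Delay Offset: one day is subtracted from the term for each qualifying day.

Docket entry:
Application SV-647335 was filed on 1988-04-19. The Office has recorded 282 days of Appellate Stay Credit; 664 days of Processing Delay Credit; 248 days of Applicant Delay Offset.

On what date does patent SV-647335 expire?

Base term: filing date + 16 years → 19 April 2004.
Appellate Stay Credit: +282 days → 26 January 2005.
Processing Delay Credit: +664 days → 21 November 2006.
Applicant Delay Offset: −248 days → 18 March 2006.

2006-03-18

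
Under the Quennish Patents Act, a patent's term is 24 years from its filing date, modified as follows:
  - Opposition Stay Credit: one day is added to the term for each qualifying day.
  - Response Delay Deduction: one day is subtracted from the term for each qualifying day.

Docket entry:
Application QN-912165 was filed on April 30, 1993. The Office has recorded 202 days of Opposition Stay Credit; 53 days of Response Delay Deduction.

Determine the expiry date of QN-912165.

2017-09-26

Base term: filing date + 24 years → 30 April 2017.
Opposition Stay Credit: +202 days → 18 November 2017.
Response Delay Deduction: −53 days → 26 September 2017.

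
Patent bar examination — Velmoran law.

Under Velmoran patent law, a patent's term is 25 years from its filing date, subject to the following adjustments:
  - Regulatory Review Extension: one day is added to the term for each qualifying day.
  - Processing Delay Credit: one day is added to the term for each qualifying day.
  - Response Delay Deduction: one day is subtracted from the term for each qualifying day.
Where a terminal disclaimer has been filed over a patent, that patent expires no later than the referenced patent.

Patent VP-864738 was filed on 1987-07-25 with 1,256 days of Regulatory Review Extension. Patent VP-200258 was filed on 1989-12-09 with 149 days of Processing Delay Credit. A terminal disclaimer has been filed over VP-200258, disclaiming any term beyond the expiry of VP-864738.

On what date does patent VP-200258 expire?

Natural term of VP-200258:
  Base: filing + 25 years → 9 December 2014.
  Processing Delay Credit: +149 days → 7 May 2015.
Expiry of referenced patent VP-864738:
  Base: filing + 25 years → 25 July 2012.
  Regulatory Review Extension: +1256 days → 2 January 2016.
Terminal disclaimer: VP-200258 expires on the earlier of 7 May 2015 and 2 January 2016.

May 7, 2015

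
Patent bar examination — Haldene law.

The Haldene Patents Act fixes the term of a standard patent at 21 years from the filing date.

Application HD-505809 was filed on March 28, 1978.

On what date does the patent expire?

Filing date + 21 years → 28 March 1999.

1999-03-28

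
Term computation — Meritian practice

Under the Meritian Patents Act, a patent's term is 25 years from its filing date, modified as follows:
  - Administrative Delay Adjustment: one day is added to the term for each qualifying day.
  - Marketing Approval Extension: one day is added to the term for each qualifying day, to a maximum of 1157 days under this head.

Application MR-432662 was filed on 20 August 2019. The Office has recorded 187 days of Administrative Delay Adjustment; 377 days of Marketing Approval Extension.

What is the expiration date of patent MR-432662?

March 7, 2046

Base term: filing date + 25 years → 20 August 2044.
Administrative Delay Adjustment: +187 days → 23 February 2045.
Marketing Approval Extension: 377 days (within the 1157-day cap) → +377 days → 7 March 2046.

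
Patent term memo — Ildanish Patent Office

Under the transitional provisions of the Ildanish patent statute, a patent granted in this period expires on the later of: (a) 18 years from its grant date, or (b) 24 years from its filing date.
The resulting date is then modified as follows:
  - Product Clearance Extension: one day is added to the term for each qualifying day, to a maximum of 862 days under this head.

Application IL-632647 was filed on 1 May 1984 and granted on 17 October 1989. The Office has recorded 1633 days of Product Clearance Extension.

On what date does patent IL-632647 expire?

(a) grant + 18 years → 17 October 2007.
(b) filing + 24 years → 1 May 2008.
Later of the two: 1 May 2008.
Product Clearance Extension: 1633 days claimed exceeds the 862-day cap, so +862 days → 10 September 2010.

September 10, 2010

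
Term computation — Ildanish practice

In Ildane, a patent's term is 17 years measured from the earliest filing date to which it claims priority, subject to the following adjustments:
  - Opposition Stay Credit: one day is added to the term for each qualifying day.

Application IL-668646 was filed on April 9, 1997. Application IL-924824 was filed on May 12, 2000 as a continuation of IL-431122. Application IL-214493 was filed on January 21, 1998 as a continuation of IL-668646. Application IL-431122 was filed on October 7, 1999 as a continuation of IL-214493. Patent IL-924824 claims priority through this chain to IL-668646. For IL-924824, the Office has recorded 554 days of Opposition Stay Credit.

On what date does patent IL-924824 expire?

Earliest priority filing: 9 April 1997.
Base term: 9 April 1997 + 17 years → 9 April 2014.
Opposition Stay Credit: +554 days → 15 October 2015.

October 15, 2015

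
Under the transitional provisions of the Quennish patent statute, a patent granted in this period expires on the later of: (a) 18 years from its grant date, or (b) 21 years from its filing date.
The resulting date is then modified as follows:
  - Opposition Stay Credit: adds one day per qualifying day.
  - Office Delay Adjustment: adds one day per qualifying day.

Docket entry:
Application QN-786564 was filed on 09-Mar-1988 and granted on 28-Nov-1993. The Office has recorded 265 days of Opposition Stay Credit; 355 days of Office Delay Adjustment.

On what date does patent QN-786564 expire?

(a) grant + 18 years → 28 November 2011.
(b) filing + 21 years → 9 March 2009.
Later of the two: 28 November 2011.
Opposition Stay Credit: +265 days → 19 August 2012.
Office Delay Adjustment: +355 days → 9 August 2013.

2013-08-09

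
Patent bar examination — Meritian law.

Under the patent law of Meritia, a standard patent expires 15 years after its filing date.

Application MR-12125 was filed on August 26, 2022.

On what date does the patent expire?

Filing date + 15 years → 26 August 2037.

2037-08-26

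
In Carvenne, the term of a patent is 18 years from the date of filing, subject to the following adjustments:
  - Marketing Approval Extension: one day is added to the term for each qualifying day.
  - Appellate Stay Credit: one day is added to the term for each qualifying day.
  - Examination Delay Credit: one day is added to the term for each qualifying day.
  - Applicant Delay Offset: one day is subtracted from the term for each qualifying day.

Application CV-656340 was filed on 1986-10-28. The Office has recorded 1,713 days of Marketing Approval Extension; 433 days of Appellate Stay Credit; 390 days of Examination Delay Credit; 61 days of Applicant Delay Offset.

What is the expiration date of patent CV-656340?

Base term: filing date + 18 years → 28 October 2004.
Marketing Approval Extension: +1713 days → 7 July 2009.
Appellate Stay Credit: +433 days → 13 September 2010.
Examination Delay Credit: +390 days → 8 October 2011.
Applicant Delay Offset: −61 days → 8 August 2011.

August 8, 2011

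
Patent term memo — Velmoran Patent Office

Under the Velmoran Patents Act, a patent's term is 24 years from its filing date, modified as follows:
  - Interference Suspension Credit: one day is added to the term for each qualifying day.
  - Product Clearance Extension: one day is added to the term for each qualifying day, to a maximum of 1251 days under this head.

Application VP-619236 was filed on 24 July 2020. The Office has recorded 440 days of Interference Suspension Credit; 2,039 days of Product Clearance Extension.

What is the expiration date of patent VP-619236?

March 11, 2049

Base term: filing date + 24 years → 24 July 2044.
Interference Suspension Credit: +440 days → 7 October 2045.
Product Clearance Extension: 2039 days claimed exceeds the 1251-day cap, so +1251 days → 11 March 2049.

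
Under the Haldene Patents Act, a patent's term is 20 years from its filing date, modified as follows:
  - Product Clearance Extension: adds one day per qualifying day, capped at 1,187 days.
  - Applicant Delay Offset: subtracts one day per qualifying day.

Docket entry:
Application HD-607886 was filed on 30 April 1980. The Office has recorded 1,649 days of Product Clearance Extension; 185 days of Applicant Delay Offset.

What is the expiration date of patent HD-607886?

Base term: filing date + 20 years → 30 April 2000.
Product Clearance Extension: 1649 days claimed exceeds the 1187-day cap, so +1187 days → 31 July 2003.
Applicant Delay Offset: −185 days → 27 January 2003.

January 27, 2003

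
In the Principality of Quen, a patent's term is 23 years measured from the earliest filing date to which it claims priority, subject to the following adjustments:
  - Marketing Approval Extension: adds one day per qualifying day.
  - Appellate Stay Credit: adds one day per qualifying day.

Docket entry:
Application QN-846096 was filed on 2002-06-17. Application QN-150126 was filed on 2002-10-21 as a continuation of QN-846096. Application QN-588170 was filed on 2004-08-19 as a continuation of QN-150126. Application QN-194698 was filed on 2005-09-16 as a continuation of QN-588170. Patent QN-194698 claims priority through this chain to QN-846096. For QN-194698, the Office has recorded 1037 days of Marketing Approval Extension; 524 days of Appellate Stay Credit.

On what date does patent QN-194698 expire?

September 25, 2029

Earliest priority filing: 17 June 2002.
Base term: 17 June 2002 + 23 years → 17 June 2025.
Marketing Approval Extension: +1037 days → 19 April 2028.
Appellate Stay Credit: +524 days → 25 September 2029.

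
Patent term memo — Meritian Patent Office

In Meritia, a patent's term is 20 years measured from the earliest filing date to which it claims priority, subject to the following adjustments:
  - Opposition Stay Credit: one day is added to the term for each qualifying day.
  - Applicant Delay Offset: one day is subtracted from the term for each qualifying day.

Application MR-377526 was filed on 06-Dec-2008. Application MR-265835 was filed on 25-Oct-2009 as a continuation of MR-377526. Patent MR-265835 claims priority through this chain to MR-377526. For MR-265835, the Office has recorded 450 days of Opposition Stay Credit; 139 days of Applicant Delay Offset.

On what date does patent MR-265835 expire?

2029-10-13

Earliest priority filing: 6 December 2008.
Base term: 6 December 2008 + 20 years → 6 December 2028.
Opposition Stay Credit: +450 days → 1 March 2030.
Applicant Delay Offset: −139 days → 13 October 2029.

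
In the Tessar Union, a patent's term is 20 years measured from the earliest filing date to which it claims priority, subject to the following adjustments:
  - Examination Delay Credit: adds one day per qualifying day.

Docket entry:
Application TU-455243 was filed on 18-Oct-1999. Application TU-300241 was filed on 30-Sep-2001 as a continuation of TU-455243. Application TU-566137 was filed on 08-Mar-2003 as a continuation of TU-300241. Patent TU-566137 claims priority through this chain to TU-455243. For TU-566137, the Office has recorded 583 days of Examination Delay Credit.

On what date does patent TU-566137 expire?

2021-05-23

Earliest priority filing: 18 October 1999.
Base term: 18 October 1999 + 20 years → 18 October 2019.
Examination Delay Credit: +583 days → 23 May 2021.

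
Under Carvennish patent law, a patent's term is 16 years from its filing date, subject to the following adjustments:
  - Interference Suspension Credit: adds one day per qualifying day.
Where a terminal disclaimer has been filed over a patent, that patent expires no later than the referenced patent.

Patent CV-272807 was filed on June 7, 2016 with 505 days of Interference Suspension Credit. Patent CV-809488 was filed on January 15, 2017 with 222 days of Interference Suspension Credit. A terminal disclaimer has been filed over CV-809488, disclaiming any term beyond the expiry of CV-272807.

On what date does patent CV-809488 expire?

2033-08-25

Natural term of CV-809488:
  Base: filing + 16 years → 15 January 2033.
  Interference Suspension Credit: +222 days → 25 August 2033.
Expiry of referenced patent CV-272807:
  Base: filing + 16 years → 7 June 2032.
  Interference Suspension Credit: +505 days → 25 October 2033.
Terminal disclaimer: CV-809488 expires on the earlier of 25 August 2033 and 25 October 2033.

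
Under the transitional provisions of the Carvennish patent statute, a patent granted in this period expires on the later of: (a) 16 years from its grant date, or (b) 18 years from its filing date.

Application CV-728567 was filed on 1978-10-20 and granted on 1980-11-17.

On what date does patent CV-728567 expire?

1996-11-17

(a) grant + 16 years → 17 November 1996.
(b) filing + 18 years → 20 October 1996.
Later of the two: 17 November 1996.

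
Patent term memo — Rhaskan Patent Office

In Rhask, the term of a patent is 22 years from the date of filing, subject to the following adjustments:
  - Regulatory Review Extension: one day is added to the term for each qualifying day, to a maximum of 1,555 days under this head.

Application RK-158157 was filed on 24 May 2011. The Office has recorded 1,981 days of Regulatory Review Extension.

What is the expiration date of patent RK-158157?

Base term: filing date + 22 years → 24 May 2033.
Regulatory Review Extension: 1981 days claimed exceeds the 1555-day cap, so +1555 days → 26 August 2037.

August 26, 2037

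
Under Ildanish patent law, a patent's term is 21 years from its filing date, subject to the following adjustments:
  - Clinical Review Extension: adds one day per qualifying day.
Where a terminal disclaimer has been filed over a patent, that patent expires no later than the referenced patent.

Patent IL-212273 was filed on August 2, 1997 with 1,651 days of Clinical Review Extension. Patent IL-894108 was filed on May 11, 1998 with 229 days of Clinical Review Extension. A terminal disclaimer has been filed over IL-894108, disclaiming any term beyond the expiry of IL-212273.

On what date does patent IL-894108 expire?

December 26, 2019

Natural term of IL-894108:
  Base: filing + 21 years → 11 May 2019.
  Clinical Review Extension: +229 days → 26 December 2019.
Expiry of referenced patent IL-212273:
  Base: filing + 21 years → 2 August 2018.
  Clinical Review Extension: +1651 days → 8 February 2023.
Terminal disclaimer: IL-894108 expires on the earlier of 26 December 2019 and 8 February 2023.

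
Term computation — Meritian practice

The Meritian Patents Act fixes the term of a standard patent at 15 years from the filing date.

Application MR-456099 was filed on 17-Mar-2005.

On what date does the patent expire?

2020-03-17

Filing date + 15 years → 17 March 2020.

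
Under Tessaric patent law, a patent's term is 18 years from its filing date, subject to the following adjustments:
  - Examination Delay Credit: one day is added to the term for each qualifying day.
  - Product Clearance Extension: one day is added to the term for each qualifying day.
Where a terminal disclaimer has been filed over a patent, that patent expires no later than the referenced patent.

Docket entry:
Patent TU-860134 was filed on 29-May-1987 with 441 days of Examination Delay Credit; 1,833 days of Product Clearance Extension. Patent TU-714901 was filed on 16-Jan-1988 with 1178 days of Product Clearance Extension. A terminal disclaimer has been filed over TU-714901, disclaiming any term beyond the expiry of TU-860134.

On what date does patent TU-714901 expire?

Natural term of TU-714901:
  Base: filing + 18 years → 16 January 2006.
  Product Clearance Extension: +1178 days → 8 April 2009.
Expiry of referenced patent TU-860134:
  Base: filing + 18 years → 29 May 2005.
  Examination Delay Credit: +441 days → 13 August 2006.
  Product Clearance Extension: +1833 days → 20 August 2011.
Terminal disclaimer: TU-714901 expires on the earlier of 8 April 2009 and 20 August 2011.

April 8, 2009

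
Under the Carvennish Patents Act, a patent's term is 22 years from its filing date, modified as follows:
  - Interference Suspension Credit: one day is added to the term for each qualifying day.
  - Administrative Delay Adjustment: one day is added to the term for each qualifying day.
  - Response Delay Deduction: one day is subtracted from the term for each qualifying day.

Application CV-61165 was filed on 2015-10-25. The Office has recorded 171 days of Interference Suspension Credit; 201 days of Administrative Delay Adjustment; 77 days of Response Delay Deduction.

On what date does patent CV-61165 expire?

Base term: filing date + 22 years → 25 October 2037.
Interference Suspension Credit: +171 days → 14 April 2038.
Administrative Delay Adjustment: +201 days → 1 November 2038.
Response Delay Deduction: −77 days → 16 August 2038.

August 16, 2038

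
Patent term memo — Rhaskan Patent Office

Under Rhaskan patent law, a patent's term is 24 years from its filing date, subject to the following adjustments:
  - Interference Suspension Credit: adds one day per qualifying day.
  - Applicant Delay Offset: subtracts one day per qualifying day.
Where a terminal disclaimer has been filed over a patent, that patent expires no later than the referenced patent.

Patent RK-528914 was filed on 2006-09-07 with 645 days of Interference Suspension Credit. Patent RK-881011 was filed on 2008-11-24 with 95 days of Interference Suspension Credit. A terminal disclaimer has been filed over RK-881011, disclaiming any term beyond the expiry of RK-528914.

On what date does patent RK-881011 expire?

Natural term of RK-881011:
  Base: filing + 24 years → 24 November 2032.
  Interference Suspension Credit: +95 days → 27 February 2033.
Expiry of referenced patent RK-528914:
  Base: filing + 24 years → 7 September 2030.
  Interference Suspension Credit: +645 days → 13 June 2032.
Terminal disclaimer: RK-881011 expires on the earlier of 27 February 2033 and 13 June 2032.

2032-06-13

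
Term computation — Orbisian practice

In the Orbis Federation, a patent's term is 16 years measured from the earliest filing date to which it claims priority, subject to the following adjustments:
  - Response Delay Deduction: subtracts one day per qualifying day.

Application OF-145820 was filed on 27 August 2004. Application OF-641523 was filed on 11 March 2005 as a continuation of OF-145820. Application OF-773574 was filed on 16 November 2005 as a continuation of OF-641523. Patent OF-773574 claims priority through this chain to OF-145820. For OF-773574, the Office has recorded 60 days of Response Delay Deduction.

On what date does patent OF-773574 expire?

Earliest priority filing: 27 August 2004.
Base term: 27 August 2004 + 16 years → 27 August 2020.
Response Delay Deduction: −60 days → 28 June 2020.

2020-06-28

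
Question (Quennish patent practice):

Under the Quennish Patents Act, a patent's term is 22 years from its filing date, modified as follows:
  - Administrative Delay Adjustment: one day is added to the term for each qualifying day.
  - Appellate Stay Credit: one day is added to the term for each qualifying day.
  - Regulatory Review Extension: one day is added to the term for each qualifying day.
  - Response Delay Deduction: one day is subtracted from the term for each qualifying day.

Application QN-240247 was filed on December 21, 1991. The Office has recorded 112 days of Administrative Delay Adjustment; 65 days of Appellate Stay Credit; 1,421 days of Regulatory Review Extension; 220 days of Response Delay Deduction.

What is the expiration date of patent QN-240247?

Base term: filing date + 22 years → 21 December 2013.
Administrative Delay Adjustment: +112 days → 12 April 2014.
Appellate Stay Credit: +65 days → 16 June 2014.
Regulatory Review Extension: +1421 days → 7 May 2018.
Response Delay Deduction: −220 days → 29 September 2017.

September 29, 2017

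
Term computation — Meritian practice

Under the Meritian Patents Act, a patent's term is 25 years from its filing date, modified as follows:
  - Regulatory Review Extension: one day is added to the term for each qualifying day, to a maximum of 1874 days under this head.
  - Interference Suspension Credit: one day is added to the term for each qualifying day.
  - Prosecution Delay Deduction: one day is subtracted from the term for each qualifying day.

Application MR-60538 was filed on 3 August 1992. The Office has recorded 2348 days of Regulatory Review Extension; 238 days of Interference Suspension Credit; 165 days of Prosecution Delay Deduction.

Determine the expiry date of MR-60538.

2022-12-02

Base term: filing date + 25 years → 3 August 2017.
Regulatory Review Extension: 2348 days claimed exceeds the 1874-day cap, so +1874 days → 20 September 2022.
Interference Suspension Credit: +238 days → 16 May 2023.
Prosecution Delay Deduction: −165 days → 2 December 2022.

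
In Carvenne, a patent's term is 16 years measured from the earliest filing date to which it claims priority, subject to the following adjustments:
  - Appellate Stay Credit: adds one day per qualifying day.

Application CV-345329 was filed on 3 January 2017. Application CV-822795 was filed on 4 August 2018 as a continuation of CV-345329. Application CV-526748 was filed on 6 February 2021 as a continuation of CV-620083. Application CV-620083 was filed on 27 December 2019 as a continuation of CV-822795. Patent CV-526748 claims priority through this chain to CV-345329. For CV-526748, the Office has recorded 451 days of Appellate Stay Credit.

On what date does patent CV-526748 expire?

Earliest priority filing: 3 January 2017.
Base term: 3 January 2017 + 16 years → 3 January 2033.
Appellate Stay Credit: +451 days → 30 March 2034.

2034-03-30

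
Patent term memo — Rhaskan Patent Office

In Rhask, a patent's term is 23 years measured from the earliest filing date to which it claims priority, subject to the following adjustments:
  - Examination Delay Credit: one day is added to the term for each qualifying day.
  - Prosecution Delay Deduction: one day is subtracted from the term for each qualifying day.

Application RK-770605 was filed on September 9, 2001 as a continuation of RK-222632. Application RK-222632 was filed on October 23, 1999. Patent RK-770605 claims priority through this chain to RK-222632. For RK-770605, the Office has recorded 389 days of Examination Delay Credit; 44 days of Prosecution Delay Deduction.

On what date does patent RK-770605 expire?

Earliest priority filing: 23 October 1999.
Base term: 23 October 1999 + 23 years → 23 October 2022.
Examination Delay Credit: +389 days → 16 November 2023.
Prosecution Delay Deduction: −44 days → 3 October 2023.

2023-10-03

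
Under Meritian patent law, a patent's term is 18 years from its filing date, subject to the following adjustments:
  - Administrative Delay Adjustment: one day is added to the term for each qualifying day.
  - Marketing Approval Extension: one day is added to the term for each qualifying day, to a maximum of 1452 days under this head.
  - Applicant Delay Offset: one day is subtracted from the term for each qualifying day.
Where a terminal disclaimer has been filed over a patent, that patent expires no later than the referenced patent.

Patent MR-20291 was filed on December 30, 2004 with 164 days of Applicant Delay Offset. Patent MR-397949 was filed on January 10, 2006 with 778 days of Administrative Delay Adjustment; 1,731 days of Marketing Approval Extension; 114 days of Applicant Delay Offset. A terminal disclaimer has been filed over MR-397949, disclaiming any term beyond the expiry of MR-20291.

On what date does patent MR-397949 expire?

Natural term of MR-397949:
  Base: filing + 18 years → 10 January 2024.
  Administrative Delay Adjustment: +778 days → 26 February 2026.
  Marketing Approval Extension: 1731 days claimed exceeds the 1452-day cap, so +1452 days → 17 February 2030.
  Applicant Delay Offset: −114 days → 26 October 2029.
Expiry of referenced patent MR-20291:
  Base: filing + 18 years → 30 December 2022.
  Applicant Delay Offset: −164 days → 19 July 2022.
Terminal disclaimer: MR-397949 expires on the earlier of 26 October 2029 and 19 July 2022.

2022-07-19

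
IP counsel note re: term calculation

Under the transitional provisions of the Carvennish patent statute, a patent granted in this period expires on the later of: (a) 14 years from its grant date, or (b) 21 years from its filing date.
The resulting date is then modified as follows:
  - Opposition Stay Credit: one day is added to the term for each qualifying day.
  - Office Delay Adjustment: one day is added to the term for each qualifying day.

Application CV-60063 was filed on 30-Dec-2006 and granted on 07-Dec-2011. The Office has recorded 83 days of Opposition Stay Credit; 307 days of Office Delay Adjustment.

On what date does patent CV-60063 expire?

(a) grant + 14 years → 7 December 2025.
(b) filing + 21 years → 30 December 2027.
Later of the two: 30 December 2027.
Opposition Stay Credit: +83 days → 22 March 2028.
Office Delay Adjustment: +307 days → 23 January 2029.

2029-01-23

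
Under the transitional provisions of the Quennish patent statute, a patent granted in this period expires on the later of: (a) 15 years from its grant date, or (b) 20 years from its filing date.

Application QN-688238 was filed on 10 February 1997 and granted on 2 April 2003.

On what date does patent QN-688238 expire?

(a) grant + 15 years → 2 April 2018.
(b) filing + 20 years → 10 February 2017.
Later of the two: 2 April 2018.

April 2, 2018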